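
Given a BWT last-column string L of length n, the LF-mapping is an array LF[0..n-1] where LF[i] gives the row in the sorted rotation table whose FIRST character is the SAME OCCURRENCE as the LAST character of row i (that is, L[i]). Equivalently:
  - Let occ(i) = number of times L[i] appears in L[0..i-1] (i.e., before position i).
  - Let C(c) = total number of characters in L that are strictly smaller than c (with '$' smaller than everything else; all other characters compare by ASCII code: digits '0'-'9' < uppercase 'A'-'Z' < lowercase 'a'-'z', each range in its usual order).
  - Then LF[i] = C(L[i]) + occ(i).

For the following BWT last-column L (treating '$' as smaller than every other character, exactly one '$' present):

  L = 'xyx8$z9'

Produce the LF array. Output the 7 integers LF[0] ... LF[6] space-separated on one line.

Answer: 3 5 4 1 0 6 2

Derivation:
Char counts: '$':1, '8':1, '9':1, 'x':2, 'y':1, 'z':1
C (first-col start): C('$')=0, C('8')=1, C('9')=2, C('x')=3, C('y')=5, C('z')=6
L[0]='x': occ=0, LF[0]=C('x')+0=3+0=3
L[1]='y': occ=0, LF[1]=C('y')+0=5+0=5
L[2]='x': occ=1, LF[2]=C('x')+1=3+1=4
L[3]='8': occ=0, LF[3]=C('8')+0=1+0=1
L[4]='$': occ=0, LF[4]=C('$')+0=0+0=0
L[5]='z': occ=0, LF[5]=C('z')+0=6+0=6
L[6]='9': occ=0, LF[6]=C('9')+0=2+0=2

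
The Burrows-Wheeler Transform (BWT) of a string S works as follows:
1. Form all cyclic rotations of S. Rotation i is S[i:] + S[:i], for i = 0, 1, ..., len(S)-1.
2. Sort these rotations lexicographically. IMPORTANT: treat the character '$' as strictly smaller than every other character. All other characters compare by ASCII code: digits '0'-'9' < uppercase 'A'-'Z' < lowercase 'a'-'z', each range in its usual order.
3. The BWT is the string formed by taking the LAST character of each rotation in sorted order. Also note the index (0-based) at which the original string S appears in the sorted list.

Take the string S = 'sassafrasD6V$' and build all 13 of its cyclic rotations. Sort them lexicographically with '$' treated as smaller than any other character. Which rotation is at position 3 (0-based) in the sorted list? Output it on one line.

Answer: V$sassafrasD6

Derivation:
All 13 rotations (rotation i = S[i:]+S[:i]):
  rot[0] = sassafrasD6V$
  rot[1] = assafrasD6V$s
  rot[2] = ssafrasD6V$sa
  rot[3] = safrasD6V$sas
  rot[4] = afrasD6V$sass
  rot[5] = frasD6V$sassa
  rot[6] = rasD6V$sassaf
  rot[7] = asD6V$sassafr
  rot[8] = sD6V$sassafra
  rot[9] = D6V$sassafras
  rot[10] = 6V$sassafrasD
  rot[11] = V$sassafrasD6
  rot[12] = $sassafrasD6V
Sorted (with $ < everything):
  sorted[0] = $sassafrasD6V
  sorted[1] = 6V$sassafrasD
  sorted[2] = D6V$sassafras
  sorted[3] = V$sassafrasD6
  sorted[4] = afrasD6V$sass
  sorted[5] = asD6V$sassafr
  sorted[6] = assafrasD6V$s
  sorted[7] = frasD6V$sassa
  sorted[8] = rasD6V$sassaf
  sorted[9] = sD6V$sassafra
  sorted[10] = safrasD6V$sas
  sorted[11] = sassafrasD6V$
  sorted[12] = ssafrasD6V$sa
sorted[3] = V$sassafrasD6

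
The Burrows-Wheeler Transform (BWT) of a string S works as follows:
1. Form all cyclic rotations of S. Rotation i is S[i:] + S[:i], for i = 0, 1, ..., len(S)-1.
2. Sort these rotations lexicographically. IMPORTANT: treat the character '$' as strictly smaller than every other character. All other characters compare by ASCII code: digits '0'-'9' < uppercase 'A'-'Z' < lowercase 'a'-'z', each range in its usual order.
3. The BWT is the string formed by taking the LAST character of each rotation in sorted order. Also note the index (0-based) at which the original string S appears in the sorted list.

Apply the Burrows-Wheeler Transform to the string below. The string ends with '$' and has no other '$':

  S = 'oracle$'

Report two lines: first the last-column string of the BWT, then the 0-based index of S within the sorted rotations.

Answer: eralc$o
5

Derivation:
All 7 rotations (rotation i = S[i:]+S[:i]):
  rot[0] = oracle$
  rot[1] = racle$o
  rot[2] = acle$or
  rot[3] = cle$ora
  rot[4] = le$orac
  rot[5] = e$oracl
  rot[6] = $oracle
Sorted (with $ < everything):
  sorted[0] = $oracle  (last char: 'e')
  sorted[1] = acle$or  (last char: 'r')
  sorted[2] = cle$ora  (last char: 'a')
  sorted[3] = e$oracl  (last char: 'l')
  sorted[4] = le$orac  (last char: 'c')
  sorted[5] = oracle$  (last char: '$')
  sorted[6] = racle$o  (last char: 'o')
Last column: eralc$o
Original string S is at sorted index 5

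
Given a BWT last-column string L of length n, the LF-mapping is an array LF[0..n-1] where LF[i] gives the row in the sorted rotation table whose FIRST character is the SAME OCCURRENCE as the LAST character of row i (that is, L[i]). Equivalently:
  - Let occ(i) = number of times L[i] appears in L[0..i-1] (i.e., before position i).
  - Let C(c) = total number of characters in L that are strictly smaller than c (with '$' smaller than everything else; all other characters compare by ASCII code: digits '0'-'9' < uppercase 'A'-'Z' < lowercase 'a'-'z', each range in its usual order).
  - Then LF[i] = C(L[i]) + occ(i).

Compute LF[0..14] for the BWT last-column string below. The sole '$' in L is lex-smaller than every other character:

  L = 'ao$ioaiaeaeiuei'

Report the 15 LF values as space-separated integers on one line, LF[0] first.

Answer: 1 12 0 8 13 2 9 3 5 4 6 10 14 7 11

Derivation:
Char counts: '$':1, 'a':4, 'e':3, 'i':4, 'o':2, 'u':1
C (first-col start): C('$')=0, C('a')=1, C('e')=5, C('i')=8, C('o')=12, C('u')=14
L[0]='a': occ=0, LF[0]=C('a')+0=1+0=1
L[1]='o': occ=0, LF[1]=C('o')+0=12+0=12
L[2]='$': occ=0, LF[2]=C('$')+0=0+0=0
L[3]='i': occ=0, LF[3]=C('i')+0=8+0=8
L[4]='o': occ=1, LF[4]=C('o')+1=12+1=13
L[5]='a': occ=1, LF[5]=C('a')+1=1+1=2
L[6]='i': occ=1, LF[6]=C('i')+1=8+1=9
L[7]='a': occ=2, LF[7]=C('a')+2=1+2=3
L[8]='e': occ=0, LF[8]=C('e')+0=5+0=5
L[9]='a': occ=3, LF[9]=C('a')+3=1+3=4
L[10]='e': occ=1, LF[10]=C('e')+1=5+1=6
L[11]='i': occ=2, LF[11]=C('i')+2=8+2=10
L[12]='u': occ=0, LF[12]=C('u')+0=14+0=14
L[13]='e': occ=2, LF[13]=C('e')+2=5+2=7
L[14]='i': occ=3, LF[14]=C('i')+3=8+3=11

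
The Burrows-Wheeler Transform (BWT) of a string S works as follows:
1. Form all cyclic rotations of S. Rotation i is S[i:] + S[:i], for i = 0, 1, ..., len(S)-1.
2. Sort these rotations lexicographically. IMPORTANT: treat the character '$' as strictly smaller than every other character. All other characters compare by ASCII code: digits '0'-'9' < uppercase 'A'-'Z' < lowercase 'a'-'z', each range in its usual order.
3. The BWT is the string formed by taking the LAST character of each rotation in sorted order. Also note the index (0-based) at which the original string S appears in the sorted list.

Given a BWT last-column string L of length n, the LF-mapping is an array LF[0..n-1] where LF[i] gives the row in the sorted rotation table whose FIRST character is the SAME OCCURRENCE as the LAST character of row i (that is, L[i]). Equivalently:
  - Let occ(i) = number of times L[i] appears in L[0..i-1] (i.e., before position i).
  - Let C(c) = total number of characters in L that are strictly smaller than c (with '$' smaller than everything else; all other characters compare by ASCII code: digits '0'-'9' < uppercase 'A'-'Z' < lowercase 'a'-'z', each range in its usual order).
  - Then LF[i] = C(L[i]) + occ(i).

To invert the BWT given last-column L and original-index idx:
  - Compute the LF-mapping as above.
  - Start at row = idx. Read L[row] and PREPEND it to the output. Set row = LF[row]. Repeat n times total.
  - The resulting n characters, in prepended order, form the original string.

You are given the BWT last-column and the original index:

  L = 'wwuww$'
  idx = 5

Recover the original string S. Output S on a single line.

LF mapping: 2 3 1 4 5 0
Walk LF starting at row 5, prepending L[row]:
  step 1: row=5, L[5]='$', prepend. Next row=LF[5]=0
  step 2: row=0, L[0]='w', prepend. Next row=LF[0]=2
  step 3: row=2, L[2]='u', prepend. Next row=LF[2]=1
  step 4: row=1, L[1]='w', prepend. Next row=LF[1]=3
  step 5: row=3, L[3]='w', prepend. Next row=LF[3]=4
  step 6: row=4, L[4]='w', prepend. Next row=LF[4]=5
Reversed output: wwwuw$

Answer: wwwuw$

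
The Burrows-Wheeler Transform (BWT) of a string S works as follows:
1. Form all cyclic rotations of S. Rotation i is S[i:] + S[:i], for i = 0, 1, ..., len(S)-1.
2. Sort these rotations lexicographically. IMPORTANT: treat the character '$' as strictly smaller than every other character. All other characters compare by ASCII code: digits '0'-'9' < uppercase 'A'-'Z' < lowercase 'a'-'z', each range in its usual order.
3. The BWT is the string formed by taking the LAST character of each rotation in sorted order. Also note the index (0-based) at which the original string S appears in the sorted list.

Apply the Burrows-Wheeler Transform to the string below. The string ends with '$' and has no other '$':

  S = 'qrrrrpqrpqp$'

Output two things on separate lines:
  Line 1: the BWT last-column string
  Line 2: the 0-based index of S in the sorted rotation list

All 12 rotations (rotation i = S[i:]+S[:i]):
  rot[0] = qrrrrpqrpqp$
  rot[1] = rrrrpqrpqp$q
  rot[2] = rrrpqrpqp$qr
  rot[3] = rrpqrpqp$qrr
  rot[4] = rpqrpqp$qrrr
  rot[5] = pqrpqp$qrrrr
  rot[6] = qrpqp$qrrrrp
  rot[7] = rpqp$qrrrrpq
  rot[8] = pqp$qrrrrpqr
  rot[9] = qp$qrrrrpqrp
  rot[10] = p$qrrrrpqrpq
  rot[11] = $qrrrrpqrpqp
Sorted (with $ < everything):
  sorted[0] = $qrrrrpqrpqp  (last char: 'p')
  sorted[1] = p$qrrrrpqrpq  (last char: 'q')
  sorted[2] = pqp$qrrrrpqr  (last char: 'r')
  sorted[3] = pqrpqp$qrrrr  (last char: 'r')
  sorted[4] = qp$qrrrrpqrp  (last char: 'p')
  sorted[5] = qrpqp$qrrrrp  (last char: 'p')
  sorted[6] = qrrrrpqrpqp$  (last char: '$')
  sorted[7] = rpqp$qrrrrpq  (last char: 'q')
  sorted[8] = rpqrpqp$qrrr  (last char: 'r')
  sorted[9] = rrpqrpqp$qrr  (last char: 'r')
  sorted[10] = rrrpqrpqp$qr  (last char: 'r')
  sorted[11] = rrrrpqrpqp$q  (last char: 'q')
Last column: pqrrpp$qrrrq
Original string S is at sorted index 6

Answer: pqrrpp$qrrrq
6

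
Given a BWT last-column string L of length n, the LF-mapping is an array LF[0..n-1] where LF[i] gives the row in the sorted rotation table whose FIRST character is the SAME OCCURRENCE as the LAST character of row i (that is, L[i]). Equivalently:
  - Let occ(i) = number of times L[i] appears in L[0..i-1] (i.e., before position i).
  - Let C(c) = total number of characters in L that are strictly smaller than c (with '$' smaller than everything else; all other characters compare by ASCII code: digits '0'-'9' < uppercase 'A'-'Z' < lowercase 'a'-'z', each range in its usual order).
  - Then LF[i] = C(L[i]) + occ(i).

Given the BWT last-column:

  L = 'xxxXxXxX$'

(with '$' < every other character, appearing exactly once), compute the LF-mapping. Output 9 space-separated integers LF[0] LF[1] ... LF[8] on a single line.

Answer: 4 5 6 1 7 2 8 3 0

Derivation:
Char counts: '$':1, 'X':3, 'x':5
C (first-col start): C('$')=0, C('X')=1, C('x')=4
L[0]='x': occ=0, LF[0]=C('x')+0=4+0=4
L[1]='x': occ=1, LF[1]=C('x')+1=4+1=5
L[2]='x': occ=2, LF[2]=C('x')+2=4+2=6
L[3]='X': occ=0, LF[3]=C('X')+0=1+0=1
L[4]='x': occ=3, LF[4]=C('x')+3=4+3=7
L[5]='X': occ=1, LF[5]=C('X')+1=1+1=2
L[6]='x': occ=4, LF[6]=C('x')+4=4+4=8
L[7]='X': occ=2, LF[7]=C('X')+2=1+2=3
L[8]='$': occ=0, LF[8]=C('$')+0=0+0=0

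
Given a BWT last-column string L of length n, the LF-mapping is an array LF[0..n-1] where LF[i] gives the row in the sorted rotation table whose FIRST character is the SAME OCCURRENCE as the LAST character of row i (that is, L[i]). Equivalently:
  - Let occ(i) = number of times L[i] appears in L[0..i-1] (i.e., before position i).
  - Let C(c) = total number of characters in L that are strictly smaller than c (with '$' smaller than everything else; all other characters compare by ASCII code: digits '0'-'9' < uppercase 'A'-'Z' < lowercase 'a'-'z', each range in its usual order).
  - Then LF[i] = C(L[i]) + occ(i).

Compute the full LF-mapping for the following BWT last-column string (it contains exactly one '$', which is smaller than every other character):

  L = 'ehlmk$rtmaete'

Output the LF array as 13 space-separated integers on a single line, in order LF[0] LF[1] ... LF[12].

Answer: 2 5 7 8 6 0 10 11 9 1 3 12 4

Derivation:
Char counts: '$':1, 'a':1, 'e':3, 'h':1, 'k':1, 'l':1, 'm':2, 'r':1, 't':2
C (first-col start): C('$')=0, C('a')=1, C('e')=2, C('h')=5, C('k')=6, C('l')=7, C('m')=8, C('r')=10, C('t')=11
L[0]='e': occ=0, LF[0]=C('e')+0=2+0=2
L[1]='h': occ=0, LF[1]=C('h')+0=5+0=5
L[2]='l': occ=0, LF[2]=C('l')+0=7+0=7
L[3]='m': occ=0, LF[3]=C('m')+0=8+0=8
L[4]='k': occ=0, LF[4]=C('k')+0=6+0=6
L[5]='$': occ=0, LF[5]=C('$')+0=0+0=0
L[6]='r': occ=0, LF[6]=C('r')+0=10+0=10
L[7]='t': occ=0, LF[7]=C('t')+0=11+0=11
L[8]='m': occ=1, LF[8]=C('m')+1=8+1=9
L[9]='a': occ=0, LF[9]=C('a')+0=1+0=1
L[10]='e': occ=1, LF[10]=C('e')+1=2+1=3
L[11]='t': occ=1, LF[11]=C('t')+1=11+1=12
L[12]='e': occ=2, LF[12]=C('e')+2=2+2=4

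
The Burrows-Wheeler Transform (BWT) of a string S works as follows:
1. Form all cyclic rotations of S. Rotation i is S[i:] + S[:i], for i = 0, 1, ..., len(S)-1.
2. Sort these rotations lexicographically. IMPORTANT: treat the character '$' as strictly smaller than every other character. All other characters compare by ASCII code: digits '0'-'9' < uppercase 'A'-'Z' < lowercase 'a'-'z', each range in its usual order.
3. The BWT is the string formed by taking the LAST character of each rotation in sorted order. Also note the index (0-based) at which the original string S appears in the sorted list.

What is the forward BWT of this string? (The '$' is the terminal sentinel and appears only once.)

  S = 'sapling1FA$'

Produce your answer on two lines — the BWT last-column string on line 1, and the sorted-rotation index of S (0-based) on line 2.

Answer: AgF1snlpia$
10

Derivation:
All 11 rotations (rotation i = S[i:]+S[:i]):
  rot[0] = sapling1FA$
  rot[1] = apling1FA$s
  rot[2] = pling1FA$sa
  rot[3] = ling1FA$sap
  rot[4] = ing1FA$sapl
  rot[5] = ng1FA$sapli
  rot[6] = g1FA$saplin
  rot[7] = 1FA$sapling
  rot[8] = FA$sapling1
  rot[9] = A$sapling1F
  rot[10] = $sapling1FA
Sorted (with $ < everything):
  sorted[0] = $sapling1FA  (last char: 'A')
  sorted[1] = 1FA$sapling  (last char: 'g')
  sorted[2] = A$sapling1F  (last char: 'F')
  sorted[3] = FA$sapling1  (last char: '1')
  sorted[4] = apling1FA$s  (last char: 's')
  sorted[5] = g1FA$saplin  (last char: 'n')
  sorted[6] = ing1FA$sapl  (last char: 'l')
  sorted[7] = ling1FA$sap  (last char: 'p')
  sorted[8] = ng1FA$sapli  (last char: 'i')
  sorted[9] = pling1FA$sa  (last char: 'a')
  sorted[10] = sapling1FA$  (last char: '$')
Last column: AgF1snlpia$
Original string S is at sorted index 10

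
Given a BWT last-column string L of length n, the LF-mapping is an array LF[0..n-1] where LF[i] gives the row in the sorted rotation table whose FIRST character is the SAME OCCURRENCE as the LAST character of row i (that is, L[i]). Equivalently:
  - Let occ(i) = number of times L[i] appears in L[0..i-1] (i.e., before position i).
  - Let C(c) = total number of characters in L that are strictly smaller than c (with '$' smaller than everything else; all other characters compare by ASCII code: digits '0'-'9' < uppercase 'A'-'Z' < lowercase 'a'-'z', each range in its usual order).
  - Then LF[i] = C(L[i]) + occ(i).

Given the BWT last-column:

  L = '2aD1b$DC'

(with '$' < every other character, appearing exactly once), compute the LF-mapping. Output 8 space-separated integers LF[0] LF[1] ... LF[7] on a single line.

Char counts: '$':1, '1':1, '2':1, 'C':1, 'D':2, 'a':1, 'b':1
C (first-col start): C('$')=0, C('1')=1, C('2')=2, C('C')=3, C('D')=4, C('a')=6, C('b')=7
L[0]='2': occ=0, LF[0]=C('2')+0=2+0=2
L[1]='a': occ=0, LF[1]=C('a')+0=6+0=6
L[2]='D': occ=0, LF[2]=C('D')+0=4+0=4
L[3]='1': occ=0, LF[3]=C('1')+0=1+0=1
L[4]='b': occ=0, LF[4]=C('b')+0=7+0=7
L[5]='$': occ=0, LF[5]=C('$')+0=0+0=0
L[6]='D': occ=1, LF[6]=C('D')+1=4+1=5
L[7]='C': occ=0, LF[7]=C('C')+0=3+0=3

Answer: 2 6 4 1 7 0 5 3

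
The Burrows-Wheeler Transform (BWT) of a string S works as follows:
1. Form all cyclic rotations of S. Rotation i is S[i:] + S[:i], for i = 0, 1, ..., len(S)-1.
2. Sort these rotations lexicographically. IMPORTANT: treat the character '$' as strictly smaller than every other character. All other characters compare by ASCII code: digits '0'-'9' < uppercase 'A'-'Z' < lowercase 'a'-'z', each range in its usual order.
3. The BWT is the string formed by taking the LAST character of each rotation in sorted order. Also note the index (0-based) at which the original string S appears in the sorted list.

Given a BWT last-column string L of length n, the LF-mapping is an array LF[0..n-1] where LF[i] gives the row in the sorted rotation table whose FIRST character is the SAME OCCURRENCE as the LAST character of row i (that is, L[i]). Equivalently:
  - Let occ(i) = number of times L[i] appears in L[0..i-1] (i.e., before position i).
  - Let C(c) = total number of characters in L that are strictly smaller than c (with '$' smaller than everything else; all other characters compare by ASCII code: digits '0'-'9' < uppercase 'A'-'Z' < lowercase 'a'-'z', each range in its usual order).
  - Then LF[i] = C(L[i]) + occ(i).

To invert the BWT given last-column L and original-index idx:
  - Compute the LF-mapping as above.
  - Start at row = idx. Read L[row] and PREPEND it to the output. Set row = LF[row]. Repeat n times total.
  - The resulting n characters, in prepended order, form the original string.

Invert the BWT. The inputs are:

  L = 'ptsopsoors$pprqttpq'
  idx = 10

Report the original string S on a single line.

Answer: qttooprsoprptsqspp$

Derivation:
LF mapping: 4 16 13 1 5 14 2 3 11 15 0 6 7 12 9 17 18 8 10
Walk LF starting at row 10, prepending L[row]:
  step 1: row=10, L[10]='$', prepend. Next row=LF[10]=0
  step 2: row=0, L[0]='p', prepend. Next row=LF[0]=4
  step 3: row=4, L[4]='p', prepend. Next row=LF[4]=5
  step 4: row=5, L[5]='s', prepend. Next row=LF[5]=14
  step 5: row=14, L[14]='q', prepend. Next row=LF[14]=9
  step 6: row=9, L[9]='s', prepend. Next row=LF[9]=15
  step 7: row=15, L[15]='t', prepend. Next row=LF[15]=17
  step 8: row=17, L[17]='p', prepend. Next row=LF[17]=8
  step 9: row=8, L[8]='r', prepend. Next row=LF[8]=11
  step 10: row=11, L[11]='p', prepend. Next row=LF[11]=6
  step 11: row=6, L[6]='o', prepend. Next row=LF[6]=2
  step 12: row=2, L[2]='s', prepend. Next row=LF[2]=13
  step 13: row=13, L[13]='r', prepend. Next row=LF[13]=12
  step 14: row=12, L[12]='p', prepend. Next row=LF[12]=7
  step 15: row=7, L[7]='o', prepend. Next row=LF[7]=3
  step 16: row=3, L[3]='o', prepend. Next row=LF[3]=1
  step 17: row=1, L[1]='t', prepend. Next row=LF[1]=16
  step 18: row=16, L[16]='t', prepend. Next row=LF[16]=18
  step 19: row=18, L[18]='q', prepend. Next row=LF[18]=10
Reversed output: qttooprsoprptsqspp$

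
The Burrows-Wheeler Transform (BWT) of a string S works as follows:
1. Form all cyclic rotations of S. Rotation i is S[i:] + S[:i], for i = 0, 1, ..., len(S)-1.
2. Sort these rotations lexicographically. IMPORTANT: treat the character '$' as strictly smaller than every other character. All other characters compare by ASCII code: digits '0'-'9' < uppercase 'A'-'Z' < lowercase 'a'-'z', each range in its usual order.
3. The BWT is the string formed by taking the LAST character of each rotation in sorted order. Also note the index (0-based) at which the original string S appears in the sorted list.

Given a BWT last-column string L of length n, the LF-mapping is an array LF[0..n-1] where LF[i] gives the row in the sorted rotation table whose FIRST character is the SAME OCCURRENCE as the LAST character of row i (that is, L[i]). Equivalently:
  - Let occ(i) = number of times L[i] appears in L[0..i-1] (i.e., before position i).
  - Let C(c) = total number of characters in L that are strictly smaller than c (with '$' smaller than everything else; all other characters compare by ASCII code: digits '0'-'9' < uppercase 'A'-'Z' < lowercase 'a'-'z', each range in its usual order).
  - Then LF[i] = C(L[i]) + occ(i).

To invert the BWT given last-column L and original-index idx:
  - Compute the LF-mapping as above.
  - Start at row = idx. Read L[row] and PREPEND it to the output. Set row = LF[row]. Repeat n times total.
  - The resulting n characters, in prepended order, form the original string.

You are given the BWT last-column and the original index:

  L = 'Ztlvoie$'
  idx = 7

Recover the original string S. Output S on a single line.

Answer: violetZ$

Derivation:
LF mapping: 1 6 4 7 5 3 2 0
Walk LF starting at row 7, prepending L[row]:
  step 1: row=7, L[7]='$', prepend. Next row=LF[7]=0
  step 2: row=0, L[0]='Z', prepend. Next row=LF[0]=1
  step 3: row=1, L[1]='t', prepend. Next row=LF[1]=6
  step 4: row=6, L[6]='e', prepend. Next row=LF[6]=2
  step 5: row=2, L[2]='l', prepend. Next row=LF[2]=4
  step 6: row=4, L[4]='o', prepend. Next row=LF[4]=5
  step 7: row=5, L[5]='i', prepend. Next row=LF[5]=3
  step 8: row=3, L[3]='v', prepend. Next row=LF[3]=7
Reversed output: violetZ$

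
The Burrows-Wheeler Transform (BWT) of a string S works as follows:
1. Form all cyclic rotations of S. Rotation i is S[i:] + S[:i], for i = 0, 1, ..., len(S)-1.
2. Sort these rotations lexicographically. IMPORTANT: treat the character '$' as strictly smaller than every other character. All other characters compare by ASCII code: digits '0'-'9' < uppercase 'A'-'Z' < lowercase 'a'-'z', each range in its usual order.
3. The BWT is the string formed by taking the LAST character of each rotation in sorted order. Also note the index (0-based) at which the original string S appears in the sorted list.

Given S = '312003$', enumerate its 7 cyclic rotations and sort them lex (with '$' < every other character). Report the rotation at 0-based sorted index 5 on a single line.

Answer: 3$31200

Derivation:
All 7 rotations (rotation i = S[i:]+S[:i]):
  rot[0] = 312003$
  rot[1] = 12003$3
  rot[2] = 2003$31
  rot[3] = 003$312
  rot[4] = 03$3120
  rot[5] = 3$31200
  rot[6] = $312003
Sorted (with $ < everything):
  sorted[0] = $312003
  sorted[1] = 003$312
  sorted[2] = 03$3120
  sorted[3] = 12003$3
  sorted[4] = 2003$31
  sorted[5] = 3$31200
  sorted[6] = 312003$
sorted[5] = 3$31200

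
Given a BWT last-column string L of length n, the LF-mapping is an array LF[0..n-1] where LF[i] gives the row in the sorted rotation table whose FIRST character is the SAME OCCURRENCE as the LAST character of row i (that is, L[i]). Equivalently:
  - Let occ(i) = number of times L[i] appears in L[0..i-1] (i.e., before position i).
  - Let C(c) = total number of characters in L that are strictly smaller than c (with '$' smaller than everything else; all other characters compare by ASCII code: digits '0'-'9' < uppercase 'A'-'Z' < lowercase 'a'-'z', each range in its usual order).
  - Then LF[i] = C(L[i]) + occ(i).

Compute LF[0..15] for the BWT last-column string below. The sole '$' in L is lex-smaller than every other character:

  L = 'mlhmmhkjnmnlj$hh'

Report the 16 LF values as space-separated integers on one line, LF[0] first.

Char counts: '$':1, 'h':4, 'j':2, 'k':1, 'l':2, 'm':4, 'n':2
C (first-col start): C('$')=0, C('h')=1, C('j')=5, C('k')=7, C('l')=8, C('m')=10, C('n')=14
L[0]='m': occ=0, LF[0]=C('m')+0=10+0=10
L[1]='l': occ=0, LF[1]=C('l')+0=8+0=8
L[2]='h': occ=0, LF[2]=C('h')+0=1+0=1
L[3]='m': occ=1, LF[3]=C('m')+1=10+1=11
L[4]='m': occ=2, LF[4]=C('m')+2=10+2=12
L[5]='h': occ=1, LF[5]=C('h')+1=1+1=2
L[6]='k': occ=0, LF[6]=C('k')+0=7+0=7
L[7]='j': occ=0, LF[7]=C('j')+0=5+0=5
L[8]='n': occ=0, LF[8]=C('n')+0=14+0=14
L[9]='m': occ=3, LF[9]=C('m')+3=10+3=13
L[10]='n': occ=1, LF[10]=C('n')+1=14+1=15
L[11]='l': occ=1, LF[11]=C('l')+1=8+1=9
L[12]='j': occ=1, LF[12]=C('j')+1=5+1=6
L[13]='$': occ=0, LF[13]=C('$')+0=0+0=0
L[14]='h': occ=2, LF[14]=C('h')+2=1+2=3
L[15]='h': occ=3, LF[15]=C('h')+3=1+3=4

Answer: 10 8 1 11 12 2 7 5 14 13 15 9 6 0 3 4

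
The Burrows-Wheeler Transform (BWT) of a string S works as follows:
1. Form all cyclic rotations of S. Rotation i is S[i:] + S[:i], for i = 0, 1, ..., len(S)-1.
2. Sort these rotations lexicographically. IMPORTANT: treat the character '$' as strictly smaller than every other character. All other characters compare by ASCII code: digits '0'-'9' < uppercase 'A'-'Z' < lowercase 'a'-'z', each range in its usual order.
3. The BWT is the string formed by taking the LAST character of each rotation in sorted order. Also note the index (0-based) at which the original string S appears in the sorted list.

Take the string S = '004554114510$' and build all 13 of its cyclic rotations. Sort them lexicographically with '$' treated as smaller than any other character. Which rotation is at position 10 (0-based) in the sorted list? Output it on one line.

All 13 rotations (rotation i = S[i:]+S[:i]):
  rot[0] = 004554114510$
  rot[1] = 04554114510$0
  rot[2] = 4554114510$00
  rot[3] = 554114510$004
  rot[4] = 54114510$0045
  rot[5] = 4114510$00455
  rot[6] = 114510$004554
  rot[7] = 14510$0045541
  rot[8] = 4510$00455411
  rot[9] = 510$004554114
  rot[10] = 10$0045541145
  rot[11] = 0$00455411451
  rot[12] = $004554114510
Sorted (with $ < everything):
  sorted[0] = $004554114510
  sorted[1] = 0$00455411451
  sorted[2] = 004554114510$
  sorted[3] = 04554114510$0
  sorted[4] = 10$0045541145
  sorted[5] = 114510$004554
  sorted[6] = 14510$0045541
  sorted[7] = 4114510$00455
  sorted[8] = 4510$00455411
  sorted[9] = 4554114510$00
  sorted[10] = 510$004554114
  sorted[11] = 54114510$0045
  sorted[12] = 554114510$004
sorted[10] = 510$004554114

Answer: 510$004554114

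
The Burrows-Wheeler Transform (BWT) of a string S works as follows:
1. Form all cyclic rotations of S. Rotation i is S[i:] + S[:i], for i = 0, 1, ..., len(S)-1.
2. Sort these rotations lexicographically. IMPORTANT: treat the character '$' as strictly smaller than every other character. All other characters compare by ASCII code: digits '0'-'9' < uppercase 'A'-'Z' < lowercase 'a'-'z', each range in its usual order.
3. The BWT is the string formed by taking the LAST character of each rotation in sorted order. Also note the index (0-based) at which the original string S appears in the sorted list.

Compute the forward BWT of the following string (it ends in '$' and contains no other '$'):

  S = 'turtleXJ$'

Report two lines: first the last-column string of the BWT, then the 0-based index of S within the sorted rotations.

Answer: JXeltur$t
7

Derivation:
All 9 rotations (rotation i = S[i:]+S[:i]):
  rot[0] = turtleXJ$
  rot[1] = urtleXJ$t
  rot[2] = rtleXJ$tu
  rot[3] = tleXJ$tur
  rot[4] = leXJ$turt
  rot[5] = eXJ$turtl
  rot[6] = XJ$turtle
  rot[7] = J$turtleX
  rot[8] = $turtleXJ
Sorted (with $ < everything):
  sorted[0] = $turtleXJ  (last char: 'J')
  sorted[1] = J$turtleX  (last char: 'X')
  sorted[2] = XJ$turtle  (last char: 'e')
  sorted[3] = eXJ$turtl  (last char: 'l')
  sorted[4] = leXJ$turt  (last char: 't')
  sorted[5] = rtleXJ$tu  (last char: 'u')
  sorted[6] = tleXJ$tur  (last char: 'r')
  sorted[7] = turtleXJ$  (last char: '$')
  sorted[8] = urtleXJ$t  (last char: 't')
Last column: JXeltur$t
Original string S is at sorted index 7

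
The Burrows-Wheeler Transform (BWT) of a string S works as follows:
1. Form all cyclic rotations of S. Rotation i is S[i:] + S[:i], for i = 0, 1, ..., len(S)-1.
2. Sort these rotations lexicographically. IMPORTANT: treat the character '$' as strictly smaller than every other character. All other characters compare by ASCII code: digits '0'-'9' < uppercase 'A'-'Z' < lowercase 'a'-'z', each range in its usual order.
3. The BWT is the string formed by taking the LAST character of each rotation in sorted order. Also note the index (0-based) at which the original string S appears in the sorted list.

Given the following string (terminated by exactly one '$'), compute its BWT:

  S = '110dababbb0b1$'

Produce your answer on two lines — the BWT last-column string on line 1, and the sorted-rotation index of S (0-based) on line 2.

Answer: 1b1b1$dbb0aba0
5

Derivation:
All 14 rotations (rotation i = S[i:]+S[:i]):
  rot[0] = 110dababbb0b1$
  rot[1] = 10dababbb0b1$1
  rot[2] = 0dababbb0b1$11
  rot[3] = dababbb0b1$110
  rot[4] = ababbb0b1$110d
  rot[5] = babbb0b1$110da
  rot[6] = abbb0b1$110dab
  rot[7] = bbb0b1$110daba
  rot[8] = bb0b1$110dabab
  rot[9] = b0b1$110dababb
  rot[10] = 0b1$110dababbb
  rot[11] = b1$110dababbb0
  rot[12] = 1$110dababbb0b
  rot[13] = $110dababbb0b1
Sorted (with $ < everything):
  sorted[0] = $110dababbb0b1  (last char: '1')
  sorted[1] = 0b1$110dababbb  (last char: 'b')
  sorted[2] = 0dababbb0b1$11  (last char: '1')
  sorted[3] = 1$110dababbb0b  (last char: 'b')
  sorted[4] = 10dababbb0b1$1  (last char: '1')
  sorted[5] = 110dababbb0b1$  (last char: '$')
  sorted[6] = ababbb0b1$110d  (last char: 'd')
  sorted[7] = abbb0b1$110dab  (last char: 'b')
  sorted[8] = b0b1$110dababb  (last char: 'b')
  sorted[9] = b1$110dababbb0  (last char: '0')
  sorted[10] = babbb0b1$110da  (last char: 'a')
  sorted[11] = bb0b1$110dabab  (last char: 'b')
  sorted[12] = bbb0b1$110daba  (last char: 'a')
  sorted[13] = dababbb0b1$110  (last char: '0')
Last column: 1b1b1$dbb0aba0
Original string S is at sorted index 5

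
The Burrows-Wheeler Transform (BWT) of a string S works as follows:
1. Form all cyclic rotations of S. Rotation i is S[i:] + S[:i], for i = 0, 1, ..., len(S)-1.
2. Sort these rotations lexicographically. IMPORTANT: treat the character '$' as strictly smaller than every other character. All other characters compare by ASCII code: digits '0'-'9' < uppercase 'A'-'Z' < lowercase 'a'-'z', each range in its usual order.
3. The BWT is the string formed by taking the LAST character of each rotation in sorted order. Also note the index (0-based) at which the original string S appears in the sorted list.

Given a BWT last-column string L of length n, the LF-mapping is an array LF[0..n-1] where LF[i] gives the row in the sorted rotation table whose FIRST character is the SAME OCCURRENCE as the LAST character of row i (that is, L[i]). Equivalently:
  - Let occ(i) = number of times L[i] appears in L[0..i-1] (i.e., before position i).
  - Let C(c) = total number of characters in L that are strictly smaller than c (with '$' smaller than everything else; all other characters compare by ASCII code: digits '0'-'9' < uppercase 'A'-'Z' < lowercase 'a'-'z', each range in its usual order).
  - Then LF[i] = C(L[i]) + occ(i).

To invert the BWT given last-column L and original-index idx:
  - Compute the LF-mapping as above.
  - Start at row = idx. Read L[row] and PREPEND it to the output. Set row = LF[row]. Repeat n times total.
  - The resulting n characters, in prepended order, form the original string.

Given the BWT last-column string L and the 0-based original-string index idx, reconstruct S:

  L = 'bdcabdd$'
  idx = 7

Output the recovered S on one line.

LF mapping: 2 5 4 1 3 6 7 0
Walk LF starting at row 7, prepending L[row]:
  step 1: row=7, L[7]='$', prepend. Next row=LF[7]=0
  step 2: row=0, L[0]='b', prepend. Next row=LF[0]=2
  step 3: row=2, L[2]='c', prepend. Next row=LF[2]=4
  step 4: row=4, L[4]='b', prepend. Next row=LF[4]=3
  step 5: row=3, L[3]='a', prepend. Next row=LF[3]=1
  step 6: row=1, L[1]='d', prepend. Next row=LF[1]=5
  step 7: row=5, L[5]='d', prepend. Next row=LF[5]=6
  step 8: row=6, L[6]='d', prepend. Next row=LF[6]=7
Reversed output: dddabcb$

Answer: dddabcb$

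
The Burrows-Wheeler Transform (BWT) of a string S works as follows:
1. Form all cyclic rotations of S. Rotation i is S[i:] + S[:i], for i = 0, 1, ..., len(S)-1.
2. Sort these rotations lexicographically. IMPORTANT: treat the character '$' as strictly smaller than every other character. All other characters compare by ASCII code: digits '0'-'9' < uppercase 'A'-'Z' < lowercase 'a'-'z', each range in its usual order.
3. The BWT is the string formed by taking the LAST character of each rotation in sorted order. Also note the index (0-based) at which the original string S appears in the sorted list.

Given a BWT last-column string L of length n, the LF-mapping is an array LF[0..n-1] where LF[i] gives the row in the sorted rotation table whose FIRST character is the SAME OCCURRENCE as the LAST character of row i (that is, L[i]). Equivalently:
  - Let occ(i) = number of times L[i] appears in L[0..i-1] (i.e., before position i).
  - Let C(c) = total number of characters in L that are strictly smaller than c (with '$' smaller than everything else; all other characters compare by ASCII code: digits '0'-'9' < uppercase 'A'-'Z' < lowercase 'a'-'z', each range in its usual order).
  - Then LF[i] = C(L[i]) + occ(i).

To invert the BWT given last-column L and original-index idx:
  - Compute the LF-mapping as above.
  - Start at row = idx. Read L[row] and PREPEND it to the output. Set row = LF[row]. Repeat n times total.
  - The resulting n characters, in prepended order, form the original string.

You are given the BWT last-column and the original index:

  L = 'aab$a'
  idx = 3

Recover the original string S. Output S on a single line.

LF mapping: 1 2 4 0 3
Walk LF starting at row 3, prepending L[row]:
  step 1: row=3, L[3]='$', prepend. Next row=LF[3]=0
  step 2: row=0, L[0]='a', prepend. Next row=LF[0]=1
  step 3: row=1, L[1]='a', prepend. Next row=LF[1]=2
  step 4: row=2, L[2]='b', prepend. Next row=LF[2]=4
  step 5: row=4, L[4]='a', prepend. Next row=LF[4]=3
Reversed output: abaa$

Answer: abaa$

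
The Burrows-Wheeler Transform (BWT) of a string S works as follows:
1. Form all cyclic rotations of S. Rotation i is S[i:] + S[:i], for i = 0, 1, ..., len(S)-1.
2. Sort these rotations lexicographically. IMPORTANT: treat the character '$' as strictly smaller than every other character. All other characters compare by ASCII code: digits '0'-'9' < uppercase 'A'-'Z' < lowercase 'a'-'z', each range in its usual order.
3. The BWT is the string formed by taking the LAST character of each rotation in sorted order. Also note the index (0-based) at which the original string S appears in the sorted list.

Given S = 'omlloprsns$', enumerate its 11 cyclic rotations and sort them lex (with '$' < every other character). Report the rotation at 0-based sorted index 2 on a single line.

Answer: loprsns$oml

Derivation:
All 11 rotations (rotation i = S[i:]+S[:i]):
  rot[0] = omlloprsns$
  rot[1] = mlloprsns$o
  rot[2] = lloprsns$om
  rot[3] = loprsns$oml
  rot[4] = oprsns$omll
  rot[5] = prsns$omllo
  rot[6] = rsns$omllop
  rot[7] = sns$omllopr
  rot[8] = ns$omlloprs
  rot[9] = s$omlloprsn
  rot[10] = $omlloprsns
Sorted (with $ < everything):
  sorted[0] = $omlloprsns
  sorted[1] = lloprsns$om
  sorted[2] = loprsns$oml
  sorted[3] = mlloprsns$o
  sorted[4] = ns$omlloprs
  sorted[5] = omlloprsns$
  sorted[6] = oprsns$omll
  sorted[7] = prsns$omllo
  sorted[8] = rsns$omllop
  sorted[9] = s$omlloprsn
  sorted[10] = sns$omllopr
sorted[2] = loprsns$oml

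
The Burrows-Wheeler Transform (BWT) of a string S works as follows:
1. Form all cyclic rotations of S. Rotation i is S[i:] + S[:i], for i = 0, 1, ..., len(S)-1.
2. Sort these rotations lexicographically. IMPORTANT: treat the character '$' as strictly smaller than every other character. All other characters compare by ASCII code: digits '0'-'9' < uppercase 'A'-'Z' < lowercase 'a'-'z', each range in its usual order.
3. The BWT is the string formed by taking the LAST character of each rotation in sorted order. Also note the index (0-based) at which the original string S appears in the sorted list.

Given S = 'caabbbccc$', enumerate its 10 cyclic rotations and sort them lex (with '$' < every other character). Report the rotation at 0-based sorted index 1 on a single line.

Answer: aabbbccc$c

Derivation:
All 10 rotations (rotation i = S[i:]+S[:i]):
  rot[0] = caabbbccc$
  rot[1] = aabbbccc$c
  rot[2] = abbbccc$ca
  rot[3] = bbbccc$caa
  rot[4] = bbccc$caab
  rot[5] = bccc$caabb
  rot[6] = ccc$caabbb
  rot[7] = cc$caabbbc
  rot[8] = c$caabbbcc
  rot[9] = $caabbbccc
Sorted (with $ < everything):
  sorted[0] = $caabbbccc
  sorted[1] = aabbbccc$c
  sorted[2] = abbbccc$ca
  sorted[3] = bbbccc$caa
  sorted[4] = bbccc$caab
  sorted[5] = bccc$caabb
  sorted[6] = c$caabbbcc
  sorted[7] = caabbbccc$
  sorted[8] = cc$caabbbc
  sorted[9] = ccc$caabbb
sorted[1] = aabbbccc$c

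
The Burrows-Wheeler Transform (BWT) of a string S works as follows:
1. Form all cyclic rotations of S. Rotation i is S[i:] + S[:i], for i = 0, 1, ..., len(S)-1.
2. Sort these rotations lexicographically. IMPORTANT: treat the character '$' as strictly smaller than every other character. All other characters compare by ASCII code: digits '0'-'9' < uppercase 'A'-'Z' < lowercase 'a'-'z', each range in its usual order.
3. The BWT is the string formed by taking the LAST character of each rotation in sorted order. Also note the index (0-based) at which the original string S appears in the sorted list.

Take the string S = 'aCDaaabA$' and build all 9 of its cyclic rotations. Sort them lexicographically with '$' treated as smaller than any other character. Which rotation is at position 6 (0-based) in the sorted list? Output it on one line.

All 9 rotations (rotation i = S[i:]+S[:i]):
  rot[0] = aCDaaabA$
  rot[1] = CDaaabA$a
  rot[2] = DaaabA$aC
  rot[3] = aaabA$aCD
  rot[4] = aabA$aCDa
  rot[5] = abA$aCDaa
  rot[6] = bA$aCDaaa
  rot[7] = A$aCDaaab
  rot[8] = $aCDaaabA
Sorted (with $ < everything):
  sorted[0] = $aCDaaabA
  sorted[1] = A$aCDaaab
  sorted[2] = CDaaabA$a
  sorted[3] = DaaabA$aC
  sorted[4] = aCDaaabA$
  sorted[5] = aaabA$aCD
  sorted[6] = aabA$aCDa
  sorted[7] = abA$aCDaa
  sorted[8] = bA$aCDaaa
sorted[6] = aabA$aCDa

Answer: aabA$aCDa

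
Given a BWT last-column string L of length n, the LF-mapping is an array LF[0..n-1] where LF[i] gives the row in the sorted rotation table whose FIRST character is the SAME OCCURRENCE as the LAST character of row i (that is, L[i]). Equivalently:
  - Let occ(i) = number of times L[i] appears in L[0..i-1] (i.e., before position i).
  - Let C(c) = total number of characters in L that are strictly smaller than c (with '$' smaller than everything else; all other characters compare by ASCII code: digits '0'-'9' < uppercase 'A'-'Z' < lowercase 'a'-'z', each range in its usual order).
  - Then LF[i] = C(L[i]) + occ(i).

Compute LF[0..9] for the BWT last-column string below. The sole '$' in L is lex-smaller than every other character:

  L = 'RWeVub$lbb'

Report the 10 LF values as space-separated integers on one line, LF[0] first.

Char counts: '$':1, 'R':1, 'V':1, 'W':1, 'b':3, 'e':1, 'l':1, 'u':1
C (first-col start): C('$')=0, C('R')=1, C('V')=2, C('W')=3, C('b')=4, C('e')=7, C('l')=8, C('u')=9
L[0]='R': occ=0, LF[0]=C('R')+0=1+0=1
L[1]='W': occ=0, LF[1]=C('W')+0=3+0=3
L[2]='e': occ=0, LF[2]=C('e')+0=7+0=7
L[3]='V': occ=0, LF[3]=C('V')+0=2+0=2
L[4]='u': occ=0, LF[4]=C('u')+0=9+0=9
L[5]='b': occ=0, LF[5]=C('b')+0=4+0=4
L[6]='$': occ=0, LF[6]=C('$')+0=0+0=0
L[7]='l': occ=0, LF[7]=C('l')+0=8+0=8
L[8]='b': occ=1, LF[8]=C('b')+1=4+1=5
L[9]='b': occ=2, LF[9]=C('b')+2=4+2=6

Answer: 1 3 7 2 9 4 0 8 5 6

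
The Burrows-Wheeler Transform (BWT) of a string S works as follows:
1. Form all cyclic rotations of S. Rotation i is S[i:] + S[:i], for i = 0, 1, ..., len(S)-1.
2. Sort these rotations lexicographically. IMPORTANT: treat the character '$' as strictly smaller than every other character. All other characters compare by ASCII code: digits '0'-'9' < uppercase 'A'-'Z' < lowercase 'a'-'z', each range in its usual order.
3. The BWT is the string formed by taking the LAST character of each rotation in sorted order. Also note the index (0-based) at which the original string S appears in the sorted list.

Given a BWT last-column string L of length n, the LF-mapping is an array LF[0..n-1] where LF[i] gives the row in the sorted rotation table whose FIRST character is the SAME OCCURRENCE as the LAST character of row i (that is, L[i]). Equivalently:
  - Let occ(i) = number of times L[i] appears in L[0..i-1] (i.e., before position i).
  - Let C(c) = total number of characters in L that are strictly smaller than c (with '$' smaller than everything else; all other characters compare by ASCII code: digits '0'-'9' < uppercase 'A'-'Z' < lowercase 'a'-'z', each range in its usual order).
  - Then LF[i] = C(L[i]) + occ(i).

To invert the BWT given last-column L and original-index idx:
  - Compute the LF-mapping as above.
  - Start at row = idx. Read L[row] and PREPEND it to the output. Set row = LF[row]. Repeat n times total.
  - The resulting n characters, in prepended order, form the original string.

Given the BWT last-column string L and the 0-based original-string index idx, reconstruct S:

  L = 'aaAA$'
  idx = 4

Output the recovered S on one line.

LF mapping: 3 4 1 2 0
Walk LF starting at row 4, prepending L[row]:
  step 1: row=4, L[4]='$', prepend. Next row=LF[4]=0
  step 2: row=0, L[0]='a', prepend. Next row=LF[0]=3
  step 3: row=3, L[3]='A', prepend. Next row=LF[3]=2
  step 4: row=2, L[2]='A', prepend. Next row=LF[2]=1
  step 5: row=1, L[1]='a', prepend. Next row=LF[1]=4
Reversed output: aAAa$

Answer: aAAa$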